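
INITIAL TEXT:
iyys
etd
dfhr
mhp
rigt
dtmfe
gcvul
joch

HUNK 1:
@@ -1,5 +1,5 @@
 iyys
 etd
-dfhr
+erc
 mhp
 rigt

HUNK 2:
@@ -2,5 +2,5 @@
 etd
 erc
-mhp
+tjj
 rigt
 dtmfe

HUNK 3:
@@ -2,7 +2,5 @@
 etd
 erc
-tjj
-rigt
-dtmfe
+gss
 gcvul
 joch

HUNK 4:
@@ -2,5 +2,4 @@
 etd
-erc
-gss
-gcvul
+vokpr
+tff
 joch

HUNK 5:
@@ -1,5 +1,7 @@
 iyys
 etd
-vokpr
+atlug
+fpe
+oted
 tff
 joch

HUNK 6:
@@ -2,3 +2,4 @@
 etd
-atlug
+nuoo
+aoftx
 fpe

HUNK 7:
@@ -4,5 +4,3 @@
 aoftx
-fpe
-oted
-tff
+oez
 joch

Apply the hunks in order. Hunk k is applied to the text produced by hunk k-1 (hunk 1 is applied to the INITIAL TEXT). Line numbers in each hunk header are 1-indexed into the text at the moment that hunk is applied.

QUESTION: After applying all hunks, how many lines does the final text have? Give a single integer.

Hunk 1: at line 1 remove [dfhr] add [erc] -> 8 lines: iyys etd erc mhp rigt dtmfe gcvul joch
Hunk 2: at line 2 remove [mhp] add [tjj] -> 8 lines: iyys etd erc tjj rigt dtmfe gcvul joch
Hunk 3: at line 2 remove [tjj,rigt,dtmfe] add [gss] -> 6 lines: iyys etd erc gss gcvul joch
Hunk 4: at line 2 remove [erc,gss,gcvul] add [vokpr,tff] -> 5 lines: iyys etd vokpr tff joch
Hunk 5: at line 1 remove [vokpr] add [atlug,fpe,oted] -> 7 lines: iyys etd atlug fpe oted tff joch
Hunk 6: at line 2 remove [atlug] add [nuoo,aoftx] -> 8 lines: iyys etd nuoo aoftx fpe oted tff joch
Hunk 7: at line 4 remove [fpe,oted,tff] add [oez] -> 6 lines: iyys etd nuoo aoftx oez joch
Final line count: 6

Answer: 6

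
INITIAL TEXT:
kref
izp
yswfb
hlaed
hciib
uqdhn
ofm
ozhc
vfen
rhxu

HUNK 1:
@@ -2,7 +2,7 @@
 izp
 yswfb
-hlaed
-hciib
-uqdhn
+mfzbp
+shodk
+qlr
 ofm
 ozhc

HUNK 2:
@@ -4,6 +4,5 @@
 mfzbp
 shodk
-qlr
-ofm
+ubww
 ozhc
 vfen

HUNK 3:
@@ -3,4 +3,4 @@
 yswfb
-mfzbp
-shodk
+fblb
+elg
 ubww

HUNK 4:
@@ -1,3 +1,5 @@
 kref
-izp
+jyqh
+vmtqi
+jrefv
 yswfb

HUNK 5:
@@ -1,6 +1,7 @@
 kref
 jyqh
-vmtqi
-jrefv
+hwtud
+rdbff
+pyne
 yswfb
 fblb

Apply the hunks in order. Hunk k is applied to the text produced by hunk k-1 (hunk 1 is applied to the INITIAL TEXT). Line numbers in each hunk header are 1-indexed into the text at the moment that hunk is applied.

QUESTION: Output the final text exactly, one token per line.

Hunk 1: at line 2 remove [hlaed,hciib,uqdhn] add [mfzbp,shodk,qlr] -> 10 lines: kref izp yswfb mfzbp shodk qlr ofm ozhc vfen rhxu
Hunk 2: at line 4 remove [qlr,ofm] add [ubww] -> 9 lines: kref izp yswfb mfzbp shodk ubww ozhc vfen rhxu
Hunk 3: at line 3 remove [mfzbp,shodk] add [fblb,elg] -> 9 lines: kref izp yswfb fblb elg ubww ozhc vfen rhxu
Hunk 4: at line 1 remove [izp] add [jyqh,vmtqi,jrefv] -> 11 lines: kref jyqh vmtqi jrefv yswfb fblb elg ubww ozhc vfen rhxu
Hunk 5: at line 1 remove [vmtqi,jrefv] add [hwtud,rdbff,pyne] -> 12 lines: kref jyqh hwtud rdbff pyne yswfb fblb elg ubww ozhc vfen rhxu

Answer: kref
jyqh
hwtud
rdbff
pyne
yswfb
fblb
elg
ubww
ozhc
vfen
rhxu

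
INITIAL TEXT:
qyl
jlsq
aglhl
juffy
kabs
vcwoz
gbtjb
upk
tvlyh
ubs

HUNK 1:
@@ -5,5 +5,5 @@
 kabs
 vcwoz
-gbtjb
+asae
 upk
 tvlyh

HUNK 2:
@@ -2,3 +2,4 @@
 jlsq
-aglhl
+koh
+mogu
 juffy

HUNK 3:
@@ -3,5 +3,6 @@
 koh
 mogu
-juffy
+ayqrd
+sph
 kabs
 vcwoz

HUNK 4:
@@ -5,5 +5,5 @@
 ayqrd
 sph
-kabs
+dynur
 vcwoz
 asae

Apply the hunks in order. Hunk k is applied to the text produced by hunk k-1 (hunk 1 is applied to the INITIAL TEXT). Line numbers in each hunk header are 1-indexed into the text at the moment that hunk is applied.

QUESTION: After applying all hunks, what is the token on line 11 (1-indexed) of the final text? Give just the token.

Hunk 1: at line 5 remove [gbtjb] add [asae] -> 10 lines: qyl jlsq aglhl juffy kabs vcwoz asae upk tvlyh ubs
Hunk 2: at line 2 remove [aglhl] add [koh,mogu] -> 11 lines: qyl jlsq koh mogu juffy kabs vcwoz asae upk tvlyh ubs
Hunk 3: at line 3 remove [juffy] add [ayqrd,sph] -> 12 lines: qyl jlsq koh mogu ayqrd sph kabs vcwoz asae upk tvlyh ubs
Hunk 4: at line 5 remove [kabs] add [dynur] -> 12 lines: qyl jlsq koh mogu ayqrd sph dynur vcwoz asae upk tvlyh ubs
Final line 11: tvlyh

Answer: tvlyh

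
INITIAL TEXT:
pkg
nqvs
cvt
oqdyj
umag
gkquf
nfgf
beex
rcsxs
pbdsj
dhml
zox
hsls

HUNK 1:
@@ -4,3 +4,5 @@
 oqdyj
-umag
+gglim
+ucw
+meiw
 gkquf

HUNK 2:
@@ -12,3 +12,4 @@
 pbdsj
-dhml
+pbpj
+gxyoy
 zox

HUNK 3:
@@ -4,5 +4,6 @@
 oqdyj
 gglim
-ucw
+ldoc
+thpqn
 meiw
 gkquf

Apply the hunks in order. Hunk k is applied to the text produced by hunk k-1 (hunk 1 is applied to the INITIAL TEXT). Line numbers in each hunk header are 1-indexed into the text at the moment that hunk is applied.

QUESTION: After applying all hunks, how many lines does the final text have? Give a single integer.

Answer: 17

Derivation:
Hunk 1: at line 4 remove [umag] add [gglim,ucw,meiw] -> 15 lines: pkg nqvs cvt oqdyj gglim ucw meiw gkquf nfgf beex rcsxs pbdsj dhml zox hsls
Hunk 2: at line 12 remove [dhml] add [pbpj,gxyoy] -> 16 lines: pkg nqvs cvt oqdyj gglim ucw meiw gkquf nfgf beex rcsxs pbdsj pbpj gxyoy zox hsls
Hunk 3: at line 4 remove [ucw] add [ldoc,thpqn] -> 17 lines: pkg nqvs cvt oqdyj gglim ldoc thpqn meiw gkquf nfgf beex rcsxs pbdsj pbpj gxyoy zox hsls
Final line count: 17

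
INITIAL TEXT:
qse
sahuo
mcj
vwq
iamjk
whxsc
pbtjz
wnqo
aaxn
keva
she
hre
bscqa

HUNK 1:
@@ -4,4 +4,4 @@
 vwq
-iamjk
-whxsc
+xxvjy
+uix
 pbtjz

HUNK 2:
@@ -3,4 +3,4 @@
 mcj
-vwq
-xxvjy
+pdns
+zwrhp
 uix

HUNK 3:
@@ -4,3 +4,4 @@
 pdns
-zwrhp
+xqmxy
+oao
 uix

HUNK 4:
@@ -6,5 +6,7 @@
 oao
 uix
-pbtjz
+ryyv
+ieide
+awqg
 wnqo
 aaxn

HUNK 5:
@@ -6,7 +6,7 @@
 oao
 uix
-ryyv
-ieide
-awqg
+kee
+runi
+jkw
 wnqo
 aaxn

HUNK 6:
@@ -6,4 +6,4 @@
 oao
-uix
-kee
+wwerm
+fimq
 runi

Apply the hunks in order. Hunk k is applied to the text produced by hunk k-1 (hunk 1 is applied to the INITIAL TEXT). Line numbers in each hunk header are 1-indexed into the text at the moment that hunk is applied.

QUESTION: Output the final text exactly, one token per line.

Hunk 1: at line 4 remove [iamjk,whxsc] add [xxvjy,uix] -> 13 lines: qse sahuo mcj vwq xxvjy uix pbtjz wnqo aaxn keva she hre bscqa
Hunk 2: at line 3 remove [vwq,xxvjy] add [pdns,zwrhp] -> 13 lines: qse sahuo mcj pdns zwrhp uix pbtjz wnqo aaxn keva she hre bscqa
Hunk 3: at line 4 remove [zwrhp] add [xqmxy,oao] -> 14 lines: qse sahuo mcj pdns xqmxy oao uix pbtjz wnqo aaxn keva she hre bscqa
Hunk 4: at line 6 remove [pbtjz] add [ryyv,ieide,awqg] -> 16 lines: qse sahuo mcj pdns xqmxy oao uix ryyv ieide awqg wnqo aaxn keva she hre bscqa
Hunk 5: at line 6 remove [ryyv,ieide,awqg] add [kee,runi,jkw] -> 16 lines: qse sahuo mcj pdns xqmxy oao uix kee runi jkw wnqo aaxn keva she hre bscqa
Hunk 6: at line 6 remove [uix,kee] add [wwerm,fimq] -> 16 lines: qse sahuo mcj pdns xqmxy oao wwerm fimq runi jkw wnqo aaxn keva she hre bscqa

Answer: qse
sahuo
mcj
pdns
xqmxy
oao
wwerm
fimq
runi
jkw
wnqo
aaxn
keva
she
hre
bscqa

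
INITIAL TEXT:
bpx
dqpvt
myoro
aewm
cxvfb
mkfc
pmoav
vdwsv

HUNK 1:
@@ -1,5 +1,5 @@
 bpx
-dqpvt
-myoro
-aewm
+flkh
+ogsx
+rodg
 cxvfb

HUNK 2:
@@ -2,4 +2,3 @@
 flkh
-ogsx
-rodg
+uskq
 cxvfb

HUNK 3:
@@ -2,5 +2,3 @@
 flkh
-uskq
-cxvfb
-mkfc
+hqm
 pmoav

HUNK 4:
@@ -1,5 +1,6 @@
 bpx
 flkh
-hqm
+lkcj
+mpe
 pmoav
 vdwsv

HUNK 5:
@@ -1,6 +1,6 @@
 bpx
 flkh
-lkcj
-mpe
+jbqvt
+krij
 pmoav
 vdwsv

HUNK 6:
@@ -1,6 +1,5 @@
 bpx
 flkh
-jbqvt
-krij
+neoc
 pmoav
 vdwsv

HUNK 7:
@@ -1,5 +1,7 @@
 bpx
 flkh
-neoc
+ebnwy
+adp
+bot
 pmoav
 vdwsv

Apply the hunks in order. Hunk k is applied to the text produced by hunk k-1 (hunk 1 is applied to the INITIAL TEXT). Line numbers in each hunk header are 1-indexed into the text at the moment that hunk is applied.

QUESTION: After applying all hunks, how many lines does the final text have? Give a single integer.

Hunk 1: at line 1 remove [dqpvt,myoro,aewm] add [flkh,ogsx,rodg] -> 8 lines: bpx flkh ogsx rodg cxvfb mkfc pmoav vdwsv
Hunk 2: at line 2 remove [ogsx,rodg] add [uskq] -> 7 lines: bpx flkh uskq cxvfb mkfc pmoav vdwsv
Hunk 3: at line 2 remove [uskq,cxvfb,mkfc] add [hqm] -> 5 lines: bpx flkh hqm pmoav vdwsv
Hunk 4: at line 1 remove [hqm] add [lkcj,mpe] -> 6 lines: bpx flkh lkcj mpe pmoav vdwsv
Hunk 5: at line 1 remove [lkcj,mpe] add [jbqvt,krij] -> 6 lines: bpx flkh jbqvt krij pmoav vdwsv
Hunk 6: at line 1 remove [jbqvt,krij] add [neoc] -> 5 lines: bpx flkh neoc pmoav vdwsv
Hunk 7: at line 1 remove [neoc] add [ebnwy,adp,bot] -> 7 lines: bpx flkh ebnwy adp bot pmoav vdwsv
Final line count: 7

Answer: 7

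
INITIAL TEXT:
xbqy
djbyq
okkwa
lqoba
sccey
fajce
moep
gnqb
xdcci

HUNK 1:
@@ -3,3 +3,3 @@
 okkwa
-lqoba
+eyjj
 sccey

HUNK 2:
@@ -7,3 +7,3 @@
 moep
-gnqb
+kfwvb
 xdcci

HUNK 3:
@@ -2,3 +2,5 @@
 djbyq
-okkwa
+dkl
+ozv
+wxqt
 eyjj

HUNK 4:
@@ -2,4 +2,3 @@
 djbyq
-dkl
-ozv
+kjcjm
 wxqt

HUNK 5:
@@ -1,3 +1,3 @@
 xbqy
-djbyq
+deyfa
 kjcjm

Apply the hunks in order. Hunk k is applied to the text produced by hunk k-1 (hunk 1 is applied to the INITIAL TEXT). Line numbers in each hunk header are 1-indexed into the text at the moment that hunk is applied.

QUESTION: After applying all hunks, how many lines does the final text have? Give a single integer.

Answer: 10

Derivation:
Hunk 1: at line 3 remove [lqoba] add [eyjj] -> 9 lines: xbqy djbyq okkwa eyjj sccey fajce moep gnqb xdcci
Hunk 2: at line 7 remove [gnqb] add [kfwvb] -> 9 lines: xbqy djbyq okkwa eyjj sccey fajce moep kfwvb xdcci
Hunk 3: at line 2 remove [okkwa] add [dkl,ozv,wxqt] -> 11 lines: xbqy djbyq dkl ozv wxqt eyjj sccey fajce moep kfwvb xdcci
Hunk 4: at line 2 remove [dkl,ozv] add [kjcjm] -> 10 lines: xbqy djbyq kjcjm wxqt eyjj sccey fajce moep kfwvb xdcci
Hunk 5: at line 1 remove [djbyq] add [deyfa] -> 10 lines: xbqy deyfa kjcjm wxqt eyjj sccey fajce moep kfwvb xdcci
Final line count: 10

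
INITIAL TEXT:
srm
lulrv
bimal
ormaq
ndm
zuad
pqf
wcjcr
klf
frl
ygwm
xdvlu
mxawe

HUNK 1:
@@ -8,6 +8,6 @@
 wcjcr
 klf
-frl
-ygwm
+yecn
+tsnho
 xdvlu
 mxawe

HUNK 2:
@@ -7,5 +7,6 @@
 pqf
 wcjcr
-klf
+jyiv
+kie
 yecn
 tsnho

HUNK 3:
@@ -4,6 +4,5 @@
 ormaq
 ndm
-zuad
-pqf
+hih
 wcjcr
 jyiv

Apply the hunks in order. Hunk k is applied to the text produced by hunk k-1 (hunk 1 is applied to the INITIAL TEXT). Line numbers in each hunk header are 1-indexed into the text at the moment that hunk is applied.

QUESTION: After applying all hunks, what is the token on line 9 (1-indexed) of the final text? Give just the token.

Hunk 1: at line 8 remove [frl,ygwm] add [yecn,tsnho] -> 13 lines: srm lulrv bimal ormaq ndm zuad pqf wcjcr klf yecn tsnho xdvlu mxawe
Hunk 2: at line 7 remove [klf] add [jyiv,kie] -> 14 lines: srm lulrv bimal ormaq ndm zuad pqf wcjcr jyiv kie yecn tsnho xdvlu mxawe
Hunk 3: at line 4 remove [zuad,pqf] add [hih] -> 13 lines: srm lulrv bimal ormaq ndm hih wcjcr jyiv kie yecn tsnho xdvlu mxawe
Final line 9: kie

Answer: kie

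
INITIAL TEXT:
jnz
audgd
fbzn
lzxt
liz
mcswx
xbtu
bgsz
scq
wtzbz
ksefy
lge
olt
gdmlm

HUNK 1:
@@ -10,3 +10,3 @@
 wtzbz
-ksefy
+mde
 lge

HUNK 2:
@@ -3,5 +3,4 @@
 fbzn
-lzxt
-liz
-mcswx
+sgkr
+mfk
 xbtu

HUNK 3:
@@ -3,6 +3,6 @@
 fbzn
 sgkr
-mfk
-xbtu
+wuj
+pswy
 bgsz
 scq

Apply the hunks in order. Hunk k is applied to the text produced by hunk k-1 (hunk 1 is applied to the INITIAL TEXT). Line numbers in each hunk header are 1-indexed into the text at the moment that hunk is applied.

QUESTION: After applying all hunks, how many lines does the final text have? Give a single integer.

Hunk 1: at line 10 remove [ksefy] add [mde] -> 14 lines: jnz audgd fbzn lzxt liz mcswx xbtu bgsz scq wtzbz mde lge olt gdmlm
Hunk 2: at line 3 remove [lzxt,liz,mcswx] add [sgkr,mfk] -> 13 lines: jnz audgd fbzn sgkr mfk xbtu bgsz scq wtzbz mde lge olt gdmlm
Hunk 3: at line 3 remove [mfk,xbtu] add [wuj,pswy] -> 13 lines: jnz audgd fbzn sgkr wuj pswy bgsz scq wtzbz mde lge olt gdmlm
Final line count: 13

Answer: 13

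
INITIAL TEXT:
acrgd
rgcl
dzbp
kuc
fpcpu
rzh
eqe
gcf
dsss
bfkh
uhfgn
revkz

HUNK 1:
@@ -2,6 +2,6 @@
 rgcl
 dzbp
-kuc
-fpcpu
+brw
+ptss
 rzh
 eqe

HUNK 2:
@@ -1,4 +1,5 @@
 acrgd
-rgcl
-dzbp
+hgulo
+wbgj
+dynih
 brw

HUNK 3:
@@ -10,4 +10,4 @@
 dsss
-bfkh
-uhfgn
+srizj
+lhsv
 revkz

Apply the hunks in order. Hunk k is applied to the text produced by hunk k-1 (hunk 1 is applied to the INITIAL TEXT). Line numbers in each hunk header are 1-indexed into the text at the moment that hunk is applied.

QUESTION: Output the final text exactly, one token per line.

Answer: acrgd
hgulo
wbgj
dynih
brw
ptss
rzh
eqe
gcf
dsss
srizj
lhsv
revkz

Derivation:
Hunk 1: at line 2 remove [kuc,fpcpu] add [brw,ptss] -> 12 lines: acrgd rgcl dzbp brw ptss rzh eqe gcf dsss bfkh uhfgn revkz
Hunk 2: at line 1 remove [rgcl,dzbp] add [hgulo,wbgj,dynih] -> 13 lines: acrgd hgulo wbgj dynih brw ptss rzh eqe gcf dsss bfkh uhfgn revkz
Hunk 3: at line 10 remove [bfkh,uhfgn] add [srizj,lhsv] -> 13 lines: acrgd hgulo wbgj dynih brw ptss rzh eqe gcf dsss srizj lhsv revkz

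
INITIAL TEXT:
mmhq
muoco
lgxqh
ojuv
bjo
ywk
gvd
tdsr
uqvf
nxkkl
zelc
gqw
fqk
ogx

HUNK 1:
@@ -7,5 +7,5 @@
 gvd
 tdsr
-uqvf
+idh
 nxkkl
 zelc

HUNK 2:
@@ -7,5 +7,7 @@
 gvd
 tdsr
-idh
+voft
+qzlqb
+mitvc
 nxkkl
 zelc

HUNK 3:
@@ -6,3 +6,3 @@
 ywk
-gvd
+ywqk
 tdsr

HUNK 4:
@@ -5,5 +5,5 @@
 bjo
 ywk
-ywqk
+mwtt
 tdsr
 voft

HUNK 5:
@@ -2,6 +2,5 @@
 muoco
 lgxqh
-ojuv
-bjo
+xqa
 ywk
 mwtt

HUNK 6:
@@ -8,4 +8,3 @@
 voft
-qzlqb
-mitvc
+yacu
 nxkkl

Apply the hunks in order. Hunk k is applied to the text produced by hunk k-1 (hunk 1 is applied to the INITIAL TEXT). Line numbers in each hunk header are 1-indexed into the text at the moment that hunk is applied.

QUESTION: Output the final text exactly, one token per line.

Answer: mmhq
muoco
lgxqh
xqa
ywk
mwtt
tdsr
voft
yacu
nxkkl
zelc
gqw
fqk
ogx

Derivation:
Hunk 1: at line 7 remove [uqvf] add [idh] -> 14 lines: mmhq muoco lgxqh ojuv bjo ywk gvd tdsr idh nxkkl zelc gqw fqk ogx
Hunk 2: at line 7 remove [idh] add [voft,qzlqb,mitvc] -> 16 lines: mmhq muoco lgxqh ojuv bjo ywk gvd tdsr voft qzlqb mitvc nxkkl zelc gqw fqk ogx
Hunk 3: at line 6 remove [gvd] add [ywqk] -> 16 lines: mmhq muoco lgxqh ojuv bjo ywk ywqk tdsr voft qzlqb mitvc nxkkl zelc gqw fqk ogx
Hunk 4: at line 5 remove [ywqk] add [mwtt] -> 16 lines: mmhq muoco lgxqh ojuv bjo ywk mwtt tdsr voft qzlqb mitvc nxkkl zelc gqw fqk ogx
Hunk 5: at line 2 remove [ojuv,bjo] add [xqa] -> 15 lines: mmhq muoco lgxqh xqa ywk mwtt tdsr voft qzlqb mitvc nxkkl zelc gqw fqk ogx
Hunk 6: at line 8 remove [qzlqb,mitvc] add [yacu] -> 14 lines: mmhq muoco lgxqh xqa ywk mwtt tdsr voft yacu nxkkl zelc gqw fqk ogx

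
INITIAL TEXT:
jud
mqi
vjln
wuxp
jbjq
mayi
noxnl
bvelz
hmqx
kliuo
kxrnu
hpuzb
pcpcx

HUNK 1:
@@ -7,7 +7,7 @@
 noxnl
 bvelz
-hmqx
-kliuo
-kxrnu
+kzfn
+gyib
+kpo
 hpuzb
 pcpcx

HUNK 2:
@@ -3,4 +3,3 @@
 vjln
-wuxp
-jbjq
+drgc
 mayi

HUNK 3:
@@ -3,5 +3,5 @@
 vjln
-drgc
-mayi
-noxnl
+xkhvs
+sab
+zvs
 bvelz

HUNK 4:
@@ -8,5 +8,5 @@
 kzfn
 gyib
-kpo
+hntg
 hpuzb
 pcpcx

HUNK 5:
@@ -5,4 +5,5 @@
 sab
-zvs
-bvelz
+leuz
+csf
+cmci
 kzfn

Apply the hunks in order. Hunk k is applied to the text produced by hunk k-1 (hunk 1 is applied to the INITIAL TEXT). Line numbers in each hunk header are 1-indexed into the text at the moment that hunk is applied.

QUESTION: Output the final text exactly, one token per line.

Answer: jud
mqi
vjln
xkhvs
sab
leuz
csf
cmci
kzfn
gyib
hntg
hpuzb
pcpcx

Derivation:
Hunk 1: at line 7 remove [hmqx,kliuo,kxrnu] add [kzfn,gyib,kpo] -> 13 lines: jud mqi vjln wuxp jbjq mayi noxnl bvelz kzfn gyib kpo hpuzb pcpcx
Hunk 2: at line 3 remove [wuxp,jbjq] add [drgc] -> 12 lines: jud mqi vjln drgc mayi noxnl bvelz kzfn gyib kpo hpuzb pcpcx
Hunk 3: at line 3 remove [drgc,mayi,noxnl] add [xkhvs,sab,zvs] -> 12 lines: jud mqi vjln xkhvs sab zvs bvelz kzfn gyib kpo hpuzb pcpcx
Hunk 4: at line 8 remove [kpo] add [hntg] -> 12 lines: jud mqi vjln xkhvs sab zvs bvelz kzfn gyib hntg hpuzb pcpcx
Hunk 5: at line 5 remove [zvs,bvelz] add [leuz,csf,cmci] -> 13 lines: jud mqi vjln xkhvs sab leuz csf cmci kzfn gyib hntg hpuzb pcpcx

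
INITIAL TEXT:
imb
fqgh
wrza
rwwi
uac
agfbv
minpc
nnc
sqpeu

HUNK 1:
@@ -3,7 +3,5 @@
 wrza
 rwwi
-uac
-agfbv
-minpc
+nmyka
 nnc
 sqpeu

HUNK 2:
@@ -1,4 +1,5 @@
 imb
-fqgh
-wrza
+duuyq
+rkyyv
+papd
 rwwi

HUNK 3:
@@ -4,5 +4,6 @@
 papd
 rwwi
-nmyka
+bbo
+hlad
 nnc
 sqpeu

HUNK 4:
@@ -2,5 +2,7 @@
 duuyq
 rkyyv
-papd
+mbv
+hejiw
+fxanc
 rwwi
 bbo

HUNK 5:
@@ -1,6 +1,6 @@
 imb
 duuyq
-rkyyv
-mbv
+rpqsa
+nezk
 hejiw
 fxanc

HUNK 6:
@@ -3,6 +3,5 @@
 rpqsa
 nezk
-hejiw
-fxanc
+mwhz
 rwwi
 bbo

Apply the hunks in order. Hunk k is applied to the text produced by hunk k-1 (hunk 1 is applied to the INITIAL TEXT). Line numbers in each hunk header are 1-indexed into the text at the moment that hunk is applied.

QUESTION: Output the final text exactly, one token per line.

Hunk 1: at line 3 remove [uac,agfbv,minpc] add [nmyka] -> 7 lines: imb fqgh wrza rwwi nmyka nnc sqpeu
Hunk 2: at line 1 remove [fqgh,wrza] add [duuyq,rkyyv,papd] -> 8 lines: imb duuyq rkyyv papd rwwi nmyka nnc sqpeu
Hunk 3: at line 4 remove [nmyka] add [bbo,hlad] -> 9 lines: imb duuyq rkyyv papd rwwi bbo hlad nnc sqpeu
Hunk 4: at line 2 remove [papd] add [mbv,hejiw,fxanc] -> 11 lines: imb duuyq rkyyv mbv hejiw fxanc rwwi bbo hlad nnc sqpeu
Hunk 5: at line 1 remove [rkyyv,mbv] add [rpqsa,nezk] -> 11 lines: imb duuyq rpqsa nezk hejiw fxanc rwwi bbo hlad nnc sqpeu
Hunk 6: at line 3 remove [hejiw,fxanc] add [mwhz] -> 10 lines: imb duuyq rpqsa nezk mwhz rwwi bbo hlad nnc sqpeu

Answer: imb
duuyq
rpqsa
nezk
mwhz
rwwi
bbo
hlad
nnc
sqpeu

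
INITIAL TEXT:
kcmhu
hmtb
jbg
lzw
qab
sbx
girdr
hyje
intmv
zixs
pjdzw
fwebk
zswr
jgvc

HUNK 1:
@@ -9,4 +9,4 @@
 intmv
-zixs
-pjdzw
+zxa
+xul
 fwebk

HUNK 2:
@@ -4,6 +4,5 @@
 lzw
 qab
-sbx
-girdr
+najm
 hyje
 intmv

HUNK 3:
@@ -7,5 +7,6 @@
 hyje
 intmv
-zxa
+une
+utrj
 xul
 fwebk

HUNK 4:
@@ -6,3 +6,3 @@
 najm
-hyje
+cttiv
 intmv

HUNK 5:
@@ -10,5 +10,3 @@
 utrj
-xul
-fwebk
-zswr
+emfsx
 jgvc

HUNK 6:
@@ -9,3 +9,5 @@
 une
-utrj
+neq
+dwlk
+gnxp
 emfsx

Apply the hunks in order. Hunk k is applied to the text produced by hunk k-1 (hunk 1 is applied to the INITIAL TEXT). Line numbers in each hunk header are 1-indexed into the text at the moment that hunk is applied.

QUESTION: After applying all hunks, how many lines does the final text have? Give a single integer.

Hunk 1: at line 9 remove [zixs,pjdzw] add [zxa,xul] -> 14 lines: kcmhu hmtb jbg lzw qab sbx girdr hyje intmv zxa xul fwebk zswr jgvc
Hunk 2: at line 4 remove [sbx,girdr] add [najm] -> 13 lines: kcmhu hmtb jbg lzw qab najm hyje intmv zxa xul fwebk zswr jgvc
Hunk 3: at line 7 remove [zxa] add [une,utrj] -> 14 lines: kcmhu hmtb jbg lzw qab najm hyje intmv une utrj xul fwebk zswr jgvc
Hunk 4: at line 6 remove [hyje] add [cttiv] -> 14 lines: kcmhu hmtb jbg lzw qab najm cttiv intmv une utrj xul fwebk zswr jgvc
Hunk 5: at line 10 remove [xul,fwebk,zswr] add [emfsx] -> 12 lines: kcmhu hmtb jbg lzw qab najm cttiv intmv une utrj emfsx jgvc
Hunk 6: at line 9 remove [utrj] add [neq,dwlk,gnxp] -> 14 lines: kcmhu hmtb jbg lzw qab najm cttiv intmv une neq dwlk gnxp emfsx jgvc
Final line count: 14

Answer: 14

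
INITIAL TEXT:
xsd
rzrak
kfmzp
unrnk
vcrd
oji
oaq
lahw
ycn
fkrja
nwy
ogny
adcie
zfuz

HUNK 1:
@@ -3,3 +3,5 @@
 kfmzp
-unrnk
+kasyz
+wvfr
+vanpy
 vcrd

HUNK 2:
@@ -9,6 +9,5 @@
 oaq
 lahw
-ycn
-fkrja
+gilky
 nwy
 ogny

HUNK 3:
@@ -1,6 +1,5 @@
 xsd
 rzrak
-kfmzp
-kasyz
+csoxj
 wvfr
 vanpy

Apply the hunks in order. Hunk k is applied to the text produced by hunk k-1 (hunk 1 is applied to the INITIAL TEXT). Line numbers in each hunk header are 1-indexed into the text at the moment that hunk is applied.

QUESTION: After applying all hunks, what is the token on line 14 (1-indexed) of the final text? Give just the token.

Hunk 1: at line 3 remove [unrnk] add [kasyz,wvfr,vanpy] -> 16 lines: xsd rzrak kfmzp kasyz wvfr vanpy vcrd oji oaq lahw ycn fkrja nwy ogny adcie zfuz
Hunk 2: at line 9 remove [ycn,fkrja] add [gilky] -> 15 lines: xsd rzrak kfmzp kasyz wvfr vanpy vcrd oji oaq lahw gilky nwy ogny adcie zfuz
Hunk 3: at line 1 remove [kfmzp,kasyz] add [csoxj] -> 14 lines: xsd rzrak csoxj wvfr vanpy vcrd oji oaq lahw gilky nwy ogny adcie zfuz
Final line 14: zfuz

Answer: zfuz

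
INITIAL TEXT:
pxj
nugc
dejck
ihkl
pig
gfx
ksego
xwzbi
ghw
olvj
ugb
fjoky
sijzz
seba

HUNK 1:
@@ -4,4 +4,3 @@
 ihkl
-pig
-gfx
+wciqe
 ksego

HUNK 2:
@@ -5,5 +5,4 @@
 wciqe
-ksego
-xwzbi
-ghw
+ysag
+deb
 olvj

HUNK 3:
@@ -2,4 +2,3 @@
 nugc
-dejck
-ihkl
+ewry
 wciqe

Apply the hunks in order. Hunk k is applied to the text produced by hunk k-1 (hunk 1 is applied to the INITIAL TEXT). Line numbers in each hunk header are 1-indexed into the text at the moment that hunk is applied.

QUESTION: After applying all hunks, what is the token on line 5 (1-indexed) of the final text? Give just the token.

Hunk 1: at line 4 remove [pig,gfx] add [wciqe] -> 13 lines: pxj nugc dejck ihkl wciqe ksego xwzbi ghw olvj ugb fjoky sijzz seba
Hunk 2: at line 5 remove [ksego,xwzbi,ghw] add [ysag,deb] -> 12 lines: pxj nugc dejck ihkl wciqe ysag deb olvj ugb fjoky sijzz seba
Hunk 3: at line 2 remove [dejck,ihkl] add [ewry] -> 11 lines: pxj nugc ewry wciqe ysag deb olvj ugb fjoky sijzz seba
Final line 5: ysag

Answer: ysag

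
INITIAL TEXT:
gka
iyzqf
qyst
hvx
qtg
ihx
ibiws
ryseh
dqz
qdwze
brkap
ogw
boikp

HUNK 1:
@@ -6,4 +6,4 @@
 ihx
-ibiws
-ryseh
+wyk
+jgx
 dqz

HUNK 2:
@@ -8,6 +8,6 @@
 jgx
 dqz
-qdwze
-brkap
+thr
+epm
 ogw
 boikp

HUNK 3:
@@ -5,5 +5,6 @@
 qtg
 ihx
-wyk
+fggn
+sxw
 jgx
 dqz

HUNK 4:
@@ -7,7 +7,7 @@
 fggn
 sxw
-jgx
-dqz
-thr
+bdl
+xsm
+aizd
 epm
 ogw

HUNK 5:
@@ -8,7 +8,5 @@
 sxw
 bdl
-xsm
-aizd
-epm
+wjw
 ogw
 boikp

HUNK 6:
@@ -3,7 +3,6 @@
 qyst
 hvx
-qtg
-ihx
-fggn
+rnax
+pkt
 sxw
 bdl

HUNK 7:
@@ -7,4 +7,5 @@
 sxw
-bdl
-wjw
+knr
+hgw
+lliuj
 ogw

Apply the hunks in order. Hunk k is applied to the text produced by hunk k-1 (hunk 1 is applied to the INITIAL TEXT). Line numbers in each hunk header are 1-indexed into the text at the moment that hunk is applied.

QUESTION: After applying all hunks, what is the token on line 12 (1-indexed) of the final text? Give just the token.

Hunk 1: at line 6 remove [ibiws,ryseh] add [wyk,jgx] -> 13 lines: gka iyzqf qyst hvx qtg ihx wyk jgx dqz qdwze brkap ogw boikp
Hunk 2: at line 8 remove [qdwze,brkap] add [thr,epm] -> 13 lines: gka iyzqf qyst hvx qtg ihx wyk jgx dqz thr epm ogw boikp
Hunk 3: at line 5 remove [wyk] add [fggn,sxw] -> 14 lines: gka iyzqf qyst hvx qtg ihx fggn sxw jgx dqz thr epm ogw boikp
Hunk 4: at line 7 remove [jgx,dqz,thr] add [bdl,xsm,aizd] -> 14 lines: gka iyzqf qyst hvx qtg ihx fggn sxw bdl xsm aizd epm ogw boikp
Hunk 5: at line 8 remove [xsm,aizd,epm] add [wjw] -> 12 lines: gka iyzqf qyst hvx qtg ihx fggn sxw bdl wjw ogw boikp
Hunk 6: at line 3 remove [qtg,ihx,fggn] add [rnax,pkt] -> 11 lines: gka iyzqf qyst hvx rnax pkt sxw bdl wjw ogw boikp
Hunk 7: at line 7 remove [bdl,wjw] add [knr,hgw,lliuj] -> 12 lines: gka iyzqf qyst hvx rnax pkt sxw knr hgw lliuj ogw boikp
Final line 12: boikp

Answer: boikp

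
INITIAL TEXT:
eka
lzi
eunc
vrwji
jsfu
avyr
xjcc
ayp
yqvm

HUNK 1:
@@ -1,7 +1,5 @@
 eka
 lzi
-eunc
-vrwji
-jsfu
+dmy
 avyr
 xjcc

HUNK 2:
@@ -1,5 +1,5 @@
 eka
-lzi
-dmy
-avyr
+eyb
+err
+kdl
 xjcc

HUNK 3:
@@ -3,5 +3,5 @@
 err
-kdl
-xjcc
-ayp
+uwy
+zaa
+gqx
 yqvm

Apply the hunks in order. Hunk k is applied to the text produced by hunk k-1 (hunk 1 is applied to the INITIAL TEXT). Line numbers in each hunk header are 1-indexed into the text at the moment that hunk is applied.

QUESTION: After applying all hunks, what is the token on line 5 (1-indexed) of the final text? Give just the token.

Answer: zaa

Derivation:
Hunk 1: at line 1 remove [eunc,vrwji,jsfu] add [dmy] -> 7 lines: eka lzi dmy avyr xjcc ayp yqvm
Hunk 2: at line 1 remove [lzi,dmy,avyr] add [eyb,err,kdl] -> 7 lines: eka eyb err kdl xjcc ayp yqvm
Hunk 3: at line 3 remove [kdl,xjcc,ayp] add [uwy,zaa,gqx] -> 7 lines: eka eyb err uwy zaa gqx yqvm
Final line 5: zaa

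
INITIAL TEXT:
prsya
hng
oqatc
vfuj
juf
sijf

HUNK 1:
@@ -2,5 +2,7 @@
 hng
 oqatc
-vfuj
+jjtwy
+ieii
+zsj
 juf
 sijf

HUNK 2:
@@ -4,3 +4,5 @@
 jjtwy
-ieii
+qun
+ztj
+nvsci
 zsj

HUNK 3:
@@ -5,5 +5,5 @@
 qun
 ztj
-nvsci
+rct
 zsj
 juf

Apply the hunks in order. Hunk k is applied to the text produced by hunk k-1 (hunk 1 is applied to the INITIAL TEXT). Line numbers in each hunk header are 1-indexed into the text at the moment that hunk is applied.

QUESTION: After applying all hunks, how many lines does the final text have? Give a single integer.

Hunk 1: at line 2 remove [vfuj] add [jjtwy,ieii,zsj] -> 8 lines: prsya hng oqatc jjtwy ieii zsj juf sijf
Hunk 2: at line 4 remove [ieii] add [qun,ztj,nvsci] -> 10 lines: prsya hng oqatc jjtwy qun ztj nvsci zsj juf sijf
Hunk 3: at line 5 remove [nvsci] add [rct] -> 10 lines: prsya hng oqatc jjtwy qun ztj rct zsj juf sijf
Final line count: 10

Answer: 10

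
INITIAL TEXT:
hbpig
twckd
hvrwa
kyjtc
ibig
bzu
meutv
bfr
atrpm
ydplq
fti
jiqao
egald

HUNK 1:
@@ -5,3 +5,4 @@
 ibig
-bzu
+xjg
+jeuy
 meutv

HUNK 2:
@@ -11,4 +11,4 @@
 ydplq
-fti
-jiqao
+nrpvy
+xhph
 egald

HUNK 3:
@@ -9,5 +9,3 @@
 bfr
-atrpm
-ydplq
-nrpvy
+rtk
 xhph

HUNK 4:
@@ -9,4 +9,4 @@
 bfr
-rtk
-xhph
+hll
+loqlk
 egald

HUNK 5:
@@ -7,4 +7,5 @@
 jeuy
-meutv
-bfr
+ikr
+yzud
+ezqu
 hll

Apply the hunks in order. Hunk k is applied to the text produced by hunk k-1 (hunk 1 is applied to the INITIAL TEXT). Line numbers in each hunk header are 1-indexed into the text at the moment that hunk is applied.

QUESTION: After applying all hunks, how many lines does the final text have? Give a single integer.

Answer: 13

Derivation:
Hunk 1: at line 5 remove [bzu] add [xjg,jeuy] -> 14 lines: hbpig twckd hvrwa kyjtc ibig xjg jeuy meutv bfr atrpm ydplq fti jiqao egald
Hunk 2: at line 11 remove [fti,jiqao] add [nrpvy,xhph] -> 14 lines: hbpig twckd hvrwa kyjtc ibig xjg jeuy meutv bfr atrpm ydplq nrpvy xhph egald
Hunk 3: at line 9 remove [atrpm,ydplq,nrpvy] add [rtk] -> 12 lines: hbpig twckd hvrwa kyjtc ibig xjg jeuy meutv bfr rtk xhph egald
Hunk 4: at line 9 remove [rtk,xhph] add [hll,loqlk] -> 12 lines: hbpig twckd hvrwa kyjtc ibig xjg jeuy meutv bfr hll loqlk egald
Hunk 5: at line 7 remove [meutv,bfr] add [ikr,yzud,ezqu] -> 13 lines: hbpig twckd hvrwa kyjtc ibig xjg jeuy ikr yzud ezqu hll loqlk egald
Final line count: 13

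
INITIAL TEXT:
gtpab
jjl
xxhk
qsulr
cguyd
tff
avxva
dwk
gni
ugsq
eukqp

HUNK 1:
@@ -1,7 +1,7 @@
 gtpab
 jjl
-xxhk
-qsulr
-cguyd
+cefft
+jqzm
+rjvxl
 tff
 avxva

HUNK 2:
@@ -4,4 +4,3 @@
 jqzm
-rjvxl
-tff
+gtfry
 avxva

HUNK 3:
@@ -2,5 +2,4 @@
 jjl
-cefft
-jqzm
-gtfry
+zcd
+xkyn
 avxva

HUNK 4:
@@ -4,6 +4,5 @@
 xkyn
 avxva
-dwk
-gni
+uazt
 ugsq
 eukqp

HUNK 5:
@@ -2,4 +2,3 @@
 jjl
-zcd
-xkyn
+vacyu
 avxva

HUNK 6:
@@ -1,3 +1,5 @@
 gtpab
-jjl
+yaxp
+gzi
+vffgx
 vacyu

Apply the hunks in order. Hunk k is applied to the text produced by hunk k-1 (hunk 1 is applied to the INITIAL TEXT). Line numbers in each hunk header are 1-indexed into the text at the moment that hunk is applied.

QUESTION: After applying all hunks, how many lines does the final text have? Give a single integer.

Hunk 1: at line 1 remove [xxhk,qsulr,cguyd] add [cefft,jqzm,rjvxl] -> 11 lines: gtpab jjl cefft jqzm rjvxl tff avxva dwk gni ugsq eukqp
Hunk 2: at line 4 remove [rjvxl,tff] add [gtfry] -> 10 lines: gtpab jjl cefft jqzm gtfry avxva dwk gni ugsq eukqp
Hunk 3: at line 2 remove [cefft,jqzm,gtfry] add [zcd,xkyn] -> 9 lines: gtpab jjl zcd xkyn avxva dwk gni ugsq eukqp
Hunk 4: at line 4 remove [dwk,gni] add [uazt] -> 8 lines: gtpab jjl zcd xkyn avxva uazt ugsq eukqp
Hunk 5: at line 2 remove [zcd,xkyn] add [vacyu] -> 7 lines: gtpab jjl vacyu avxva uazt ugsq eukqp
Hunk 6: at line 1 remove [jjl] add [yaxp,gzi,vffgx] -> 9 lines: gtpab yaxp gzi vffgx vacyu avxva uazt ugsq eukqp
Final line count: 9

Answer: 9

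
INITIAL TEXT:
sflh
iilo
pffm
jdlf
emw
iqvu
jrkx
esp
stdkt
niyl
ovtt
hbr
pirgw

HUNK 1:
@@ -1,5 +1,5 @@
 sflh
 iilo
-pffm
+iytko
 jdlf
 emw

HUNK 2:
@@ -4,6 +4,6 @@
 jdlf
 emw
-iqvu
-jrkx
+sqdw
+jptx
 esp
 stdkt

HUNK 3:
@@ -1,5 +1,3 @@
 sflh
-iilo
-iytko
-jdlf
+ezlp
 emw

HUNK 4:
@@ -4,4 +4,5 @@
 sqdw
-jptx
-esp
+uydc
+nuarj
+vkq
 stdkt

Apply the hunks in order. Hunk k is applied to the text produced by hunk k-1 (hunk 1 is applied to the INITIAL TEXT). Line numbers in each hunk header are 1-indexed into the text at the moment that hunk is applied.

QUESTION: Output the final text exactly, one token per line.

Answer: sflh
ezlp
emw
sqdw
uydc
nuarj
vkq
stdkt
niyl
ovtt
hbr
pirgw

Derivation:
Hunk 1: at line 1 remove [pffm] add [iytko] -> 13 lines: sflh iilo iytko jdlf emw iqvu jrkx esp stdkt niyl ovtt hbr pirgw
Hunk 2: at line 4 remove [iqvu,jrkx] add [sqdw,jptx] -> 13 lines: sflh iilo iytko jdlf emw sqdw jptx esp stdkt niyl ovtt hbr pirgw
Hunk 3: at line 1 remove [iilo,iytko,jdlf] add [ezlp] -> 11 lines: sflh ezlp emw sqdw jptx esp stdkt niyl ovtt hbr pirgw
Hunk 4: at line 4 remove [jptx,esp] add [uydc,nuarj,vkq] -> 12 lines: sflh ezlp emw sqdw uydc nuarj vkq stdkt niyl ovtt hbr pirgw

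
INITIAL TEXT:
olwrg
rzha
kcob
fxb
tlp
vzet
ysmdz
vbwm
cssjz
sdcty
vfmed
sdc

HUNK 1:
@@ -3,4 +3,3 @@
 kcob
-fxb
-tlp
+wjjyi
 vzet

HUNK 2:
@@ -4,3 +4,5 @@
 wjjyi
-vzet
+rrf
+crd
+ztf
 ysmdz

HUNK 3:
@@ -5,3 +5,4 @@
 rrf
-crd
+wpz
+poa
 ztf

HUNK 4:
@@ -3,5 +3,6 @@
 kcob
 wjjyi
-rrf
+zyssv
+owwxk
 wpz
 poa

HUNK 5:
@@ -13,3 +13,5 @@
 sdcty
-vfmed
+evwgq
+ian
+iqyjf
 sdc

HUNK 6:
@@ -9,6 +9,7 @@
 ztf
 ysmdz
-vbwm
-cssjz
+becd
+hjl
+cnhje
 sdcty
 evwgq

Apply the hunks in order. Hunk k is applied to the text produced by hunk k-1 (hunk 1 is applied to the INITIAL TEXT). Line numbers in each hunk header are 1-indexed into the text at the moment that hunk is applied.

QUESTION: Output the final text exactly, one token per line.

Answer: olwrg
rzha
kcob
wjjyi
zyssv
owwxk
wpz
poa
ztf
ysmdz
becd
hjl
cnhje
sdcty
evwgq
ian
iqyjf
sdc

Derivation:
Hunk 1: at line 3 remove [fxb,tlp] add [wjjyi] -> 11 lines: olwrg rzha kcob wjjyi vzet ysmdz vbwm cssjz sdcty vfmed sdc
Hunk 2: at line 4 remove [vzet] add [rrf,crd,ztf] -> 13 lines: olwrg rzha kcob wjjyi rrf crd ztf ysmdz vbwm cssjz sdcty vfmed sdc
Hunk 3: at line 5 remove [crd] add [wpz,poa] -> 14 lines: olwrg rzha kcob wjjyi rrf wpz poa ztf ysmdz vbwm cssjz sdcty vfmed sdc
Hunk 4: at line 3 remove [rrf] add [zyssv,owwxk] -> 15 lines: olwrg rzha kcob wjjyi zyssv owwxk wpz poa ztf ysmdz vbwm cssjz sdcty vfmed sdc
Hunk 5: at line 13 remove [vfmed] add [evwgq,ian,iqyjf] -> 17 lines: olwrg rzha kcob wjjyi zyssv owwxk wpz poa ztf ysmdz vbwm cssjz sdcty evwgq ian iqyjf sdc
Hunk 6: at line 9 remove [vbwm,cssjz] add [becd,hjl,cnhje] -> 18 lines: olwrg rzha kcob wjjyi zyssv owwxk wpz poa ztf ysmdz becd hjl cnhje sdcty evwgq ian iqyjf sdc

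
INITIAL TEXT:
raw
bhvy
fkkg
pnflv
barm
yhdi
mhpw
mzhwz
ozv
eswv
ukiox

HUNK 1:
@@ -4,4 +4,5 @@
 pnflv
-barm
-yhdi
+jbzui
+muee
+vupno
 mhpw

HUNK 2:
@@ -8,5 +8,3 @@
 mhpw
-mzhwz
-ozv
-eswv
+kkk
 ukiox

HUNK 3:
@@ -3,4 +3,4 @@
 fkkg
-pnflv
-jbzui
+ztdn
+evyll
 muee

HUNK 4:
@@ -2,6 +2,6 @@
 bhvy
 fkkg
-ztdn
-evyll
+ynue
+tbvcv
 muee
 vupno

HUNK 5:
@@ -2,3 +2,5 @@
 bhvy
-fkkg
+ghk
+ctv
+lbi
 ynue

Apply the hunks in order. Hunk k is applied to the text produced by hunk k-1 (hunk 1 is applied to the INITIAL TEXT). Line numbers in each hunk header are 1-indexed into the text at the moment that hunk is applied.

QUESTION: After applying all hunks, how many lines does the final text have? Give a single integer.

Answer: 12

Derivation:
Hunk 1: at line 4 remove [barm,yhdi] add [jbzui,muee,vupno] -> 12 lines: raw bhvy fkkg pnflv jbzui muee vupno mhpw mzhwz ozv eswv ukiox
Hunk 2: at line 8 remove [mzhwz,ozv,eswv] add [kkk] -> 10 lines: raw bhvy fkkg pnflv jbzui muee vupno mhpw kkk ukiox
Hunk 3: at line 3 remove [pnflv,jbzui] add [ztdn,evyll] -> 10 lines: raw bhvy fkkg ztdn evyll muee vupno mhpw kkk ukiox
Hunk 4: at line 2 remove [ztdn,evyll] add [ynue,tbvcv] -> 10 lines: raw bhvy fkkg ynue tbvcv muee vupno mhpw kkk ukiox
Hunk 5: at line 2 remove [fkkg] add [ghk,ctv,lbi] -> 12 lines: raw bhvy ghk ctv lbi ynue tbvcv muee vupno mhpw kkk ukiox
Final line count: 12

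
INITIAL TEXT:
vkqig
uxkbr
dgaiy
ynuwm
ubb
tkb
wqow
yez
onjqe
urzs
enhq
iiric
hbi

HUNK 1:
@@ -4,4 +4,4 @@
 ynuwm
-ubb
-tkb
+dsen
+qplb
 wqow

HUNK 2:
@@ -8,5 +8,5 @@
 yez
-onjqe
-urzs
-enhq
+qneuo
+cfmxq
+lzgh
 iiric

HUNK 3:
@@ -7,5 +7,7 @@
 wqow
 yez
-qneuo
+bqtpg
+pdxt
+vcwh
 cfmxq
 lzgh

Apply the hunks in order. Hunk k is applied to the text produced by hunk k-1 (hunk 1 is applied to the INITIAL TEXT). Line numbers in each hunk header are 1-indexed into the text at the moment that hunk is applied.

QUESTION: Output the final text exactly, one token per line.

Answer: vkqig
uxkbr
dgaiy
ynuwm
dsen
qplb
wqow
yez
bqtpg
pdxt
vcwh
cfmxq
lzgh
iiric
hbi

Derivation:
Hunk 1: at line 4 remove [ubb,tkb] add [dsen,qplb] -> 13 lines: vkqig uxkbr dgaiy ynuwm dsen qplb wqow yez onjqe urzs enhq iiric hbi
Hunk 2: at line 8 remove [onjqe,urzs,enhq] add [qneuo,cfmxq,lzgh] -> 13 lines: vkqig uxkbr dgaiy ynuwm dsen qplb wqow yez qneuo cfmxq lzgh iiric hbi
Hunk 3: at line 7 remove [qneuo] add [bqtpg,pdxt,vcwh] -> 15 lines: vkqig uxkbr dgaiy ynuwm dsen qplb wqow yez bqtpg pdxt vcwh cfmxq lzgh iiric hbi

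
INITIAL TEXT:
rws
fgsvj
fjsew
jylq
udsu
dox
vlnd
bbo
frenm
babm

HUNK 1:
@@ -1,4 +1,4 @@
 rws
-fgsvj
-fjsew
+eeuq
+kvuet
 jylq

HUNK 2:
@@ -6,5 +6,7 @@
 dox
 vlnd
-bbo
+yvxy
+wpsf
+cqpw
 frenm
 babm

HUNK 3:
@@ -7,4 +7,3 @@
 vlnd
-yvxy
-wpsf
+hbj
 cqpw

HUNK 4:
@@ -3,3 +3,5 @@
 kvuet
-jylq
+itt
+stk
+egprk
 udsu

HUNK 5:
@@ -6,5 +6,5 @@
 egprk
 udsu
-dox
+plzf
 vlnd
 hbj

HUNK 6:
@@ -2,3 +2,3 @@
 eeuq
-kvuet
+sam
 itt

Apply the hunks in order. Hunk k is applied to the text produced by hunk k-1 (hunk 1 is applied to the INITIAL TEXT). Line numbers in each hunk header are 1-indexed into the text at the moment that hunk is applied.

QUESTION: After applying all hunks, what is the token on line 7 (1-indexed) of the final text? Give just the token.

Hunk 1: at line 1 remove [fgsvj,fjsew] add [eeuq,kvuet] -> 10 lines: rws eeuq kvuet jylq udsu dox vlnd bbo frenm babm
Hunk 2: at line 6 remove [bbo] add [yvxy,wpsf,cqpw] -> 12 lines: rws eeuq kvuet jylq udsu dox vlnd yvxy wpsf cqpw frenm babm
Hunk 3: at line 7 remove [yvxy,wpsf] add [hbj] -> 11 lines: rws eeuq kvuet jylq udsu dox vlnd hbj cqpw frenm babm
Hunk 4: at line 3 remove [jylq] add [itt,stk,egprk] -> 13 lines: rws eeuq kvuet itt stk egprk udsu dox vlnd hbj cqpw frenm babm
Hunk 5: at line 6 remove [dox] add [plzf] -> 13 lines: rws eeuq kvuet itt stk egprk udsu plzf vlnd hbj cqpw frenm babm
Hunk 6: at line 2 remove [kvuet] add [sam] -> 13 lines: rws eeuq sam itt stk egprk udsu plzf vlnd hbj cqpw frenm babm
Final line 7: udsu

Answer: udsu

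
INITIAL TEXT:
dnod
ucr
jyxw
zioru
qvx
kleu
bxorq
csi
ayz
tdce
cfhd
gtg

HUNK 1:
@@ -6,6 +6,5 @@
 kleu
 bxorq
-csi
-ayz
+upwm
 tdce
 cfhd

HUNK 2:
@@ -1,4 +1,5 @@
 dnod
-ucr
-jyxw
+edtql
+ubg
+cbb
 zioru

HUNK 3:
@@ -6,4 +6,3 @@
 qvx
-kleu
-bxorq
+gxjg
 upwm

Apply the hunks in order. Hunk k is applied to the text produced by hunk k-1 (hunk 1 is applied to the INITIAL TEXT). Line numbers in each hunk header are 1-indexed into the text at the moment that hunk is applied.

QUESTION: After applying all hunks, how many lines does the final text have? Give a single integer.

Answer: 11

Derivation:
Hunk 1: at line 6 remove [csi,ayz] add [upwm] -> 11 lines: dnod ucr jyxw zioru qvx kleu bxorq upwm tdce cfhd gtg
Hunk 2: at line 1 remove [ucr,jyxw] add [edtql,ubg,cbb] -> 12 lines: dnod edtql ubg cbb zioru qvx kleu bxorq upwm tdce cfhd gtg
Hunk 3: at line 6 remove [kleu,bxorq] add [gxjg] -> 11 lines: dnod edtql ubg cbb zioru qvx gxjg upwm tdce cfhd gtg
Final line count: 11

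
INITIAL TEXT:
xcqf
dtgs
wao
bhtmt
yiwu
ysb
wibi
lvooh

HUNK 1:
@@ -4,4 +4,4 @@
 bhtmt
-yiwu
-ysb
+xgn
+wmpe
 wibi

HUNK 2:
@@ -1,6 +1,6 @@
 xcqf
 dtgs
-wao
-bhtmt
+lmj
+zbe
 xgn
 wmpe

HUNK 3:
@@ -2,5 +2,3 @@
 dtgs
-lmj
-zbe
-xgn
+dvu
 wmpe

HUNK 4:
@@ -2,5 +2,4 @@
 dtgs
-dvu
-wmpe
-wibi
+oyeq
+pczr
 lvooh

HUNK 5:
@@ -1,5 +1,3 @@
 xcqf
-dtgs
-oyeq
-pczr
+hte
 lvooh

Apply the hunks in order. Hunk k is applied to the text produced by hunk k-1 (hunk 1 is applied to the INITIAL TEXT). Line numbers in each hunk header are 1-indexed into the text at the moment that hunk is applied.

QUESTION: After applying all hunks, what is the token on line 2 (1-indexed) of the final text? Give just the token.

Hunk 1: at line 4 remove [yiwu,ysb] add [xgn,wmpe] -> 8 lines: xcqf dtgs wao bhtmt xgn wmpe wibi lvooh
Hunk 2: at line 1 remove [wao,bhtmt] add [lmj,zbe] -> 8 lines: xcqf dtgs lmj zbe xgn wmpe wibi lvooh
Hunk 3: at line 2 remove [lmj,zbe,xgn] add [dvu] -> 6 lines: xcqf dtgs dvu wmpe wibi lvooh
Hunk 4: at line 2 remove [dvu,wmpe,wibi] add [oyeq,pczr] -> 5 lines: xcqf dtgs oyeq pczr lvooh
Hunk 5: at line 1 remove [dtgs,oyeq,pczr] add [hte] -> 3 lines: xcqf hte lvooh
Final line 2: hte

Answer: hte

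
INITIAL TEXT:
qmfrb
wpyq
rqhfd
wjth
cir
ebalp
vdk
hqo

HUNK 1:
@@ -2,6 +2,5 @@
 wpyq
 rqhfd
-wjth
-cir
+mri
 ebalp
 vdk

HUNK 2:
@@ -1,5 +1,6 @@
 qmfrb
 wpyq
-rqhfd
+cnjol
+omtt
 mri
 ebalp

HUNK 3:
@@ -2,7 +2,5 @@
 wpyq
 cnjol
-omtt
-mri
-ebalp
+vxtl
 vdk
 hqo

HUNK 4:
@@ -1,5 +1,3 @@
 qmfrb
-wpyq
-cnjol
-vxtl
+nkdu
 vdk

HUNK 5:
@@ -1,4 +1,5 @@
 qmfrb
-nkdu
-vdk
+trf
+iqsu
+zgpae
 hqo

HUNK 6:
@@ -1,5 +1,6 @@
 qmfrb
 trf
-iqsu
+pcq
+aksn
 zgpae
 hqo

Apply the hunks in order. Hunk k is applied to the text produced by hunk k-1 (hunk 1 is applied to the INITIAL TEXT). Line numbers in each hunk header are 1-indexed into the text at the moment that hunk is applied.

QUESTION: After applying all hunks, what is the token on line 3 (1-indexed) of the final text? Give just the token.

Answer: pcq

Derivation:
Hunk 1: at line 2 remove [wjth,cir] add [mri] -> 7 lines: qmfrb wpyq rqhfd mri ebalp vdk hqo
Hunk 2: at line 1 remove [rqhfd] add [cnjol,omtt] -> 8 lines: qmfrb wpyq cnjol omtt mri ebalp vdk hqo
Hunk 3: at line 2 remove [omtt,mri,ebalp] add [vxtl] -> 6 lines: qmfrb wpyq cnjol vxtl vdk hqo
Hunk 4: at line 1 remove [wpyq,cnjol,vxtl] add [nkdu] -> 4 lines: qmfrb nkdu vdk hqo
Hunk 5: at line 1 remove [nkdu,vdk] add [trf,iqsu,zgpae] -> 5 lines: qmfrb trf iqsu zgpae hqo
Hunk 6: at line 1 remove [iqsu] add [pcq,aksn] -> 6 lines: qmfrb trf pcq aksn zgpae hqo
Final line 3: pcq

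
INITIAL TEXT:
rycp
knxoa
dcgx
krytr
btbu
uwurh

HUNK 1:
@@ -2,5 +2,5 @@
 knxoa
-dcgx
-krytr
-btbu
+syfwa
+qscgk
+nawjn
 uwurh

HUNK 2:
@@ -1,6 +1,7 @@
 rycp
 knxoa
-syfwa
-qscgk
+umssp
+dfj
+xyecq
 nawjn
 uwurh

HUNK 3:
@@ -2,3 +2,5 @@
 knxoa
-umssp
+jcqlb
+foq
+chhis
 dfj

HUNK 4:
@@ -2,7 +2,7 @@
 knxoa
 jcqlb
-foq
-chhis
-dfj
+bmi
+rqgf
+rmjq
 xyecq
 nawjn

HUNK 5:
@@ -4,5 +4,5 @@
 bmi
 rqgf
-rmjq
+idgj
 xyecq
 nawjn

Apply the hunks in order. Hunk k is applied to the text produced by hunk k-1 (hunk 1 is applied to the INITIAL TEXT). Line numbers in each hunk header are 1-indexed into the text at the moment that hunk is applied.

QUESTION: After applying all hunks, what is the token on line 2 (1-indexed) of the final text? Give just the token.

Hunk 1: at line 2 remove [dcgx,krytr,btbu] add [syfwa,qscgk,nawjn] -> 6 lines: rycp knxoa syfwa qscgk nawjn uwurh
Hunk 2: at line 1 remove [syfwa,qscgk] add [umssp,dfj,xyecq] -> 7 lines: rycp knxoa umssp dfj xyecq nawjn uwurh
Hunk 3: at line 2 remove [umssp] add [jcqlb,foq,chhis] -> 9 lines: rycp knxoa jcqlb foq chhis dfj xyecq nawjn uwurh
Hunk 4: at line 2 remove [foq,chhis,dfj] add [bmi,rqgf,rmjq] -> 9 lines: rycp knxoa jcqlb bmi rqgf rmjq xyecq nawjn uwurh
Hunk 5: at line 4 remove [rmjq] add [idgj] -> 9 lines: rycp knxoa jcqlb bmi rqgf idgj xyecq nawjn uwurh
Final line 2: knxoa

Answer: knxoa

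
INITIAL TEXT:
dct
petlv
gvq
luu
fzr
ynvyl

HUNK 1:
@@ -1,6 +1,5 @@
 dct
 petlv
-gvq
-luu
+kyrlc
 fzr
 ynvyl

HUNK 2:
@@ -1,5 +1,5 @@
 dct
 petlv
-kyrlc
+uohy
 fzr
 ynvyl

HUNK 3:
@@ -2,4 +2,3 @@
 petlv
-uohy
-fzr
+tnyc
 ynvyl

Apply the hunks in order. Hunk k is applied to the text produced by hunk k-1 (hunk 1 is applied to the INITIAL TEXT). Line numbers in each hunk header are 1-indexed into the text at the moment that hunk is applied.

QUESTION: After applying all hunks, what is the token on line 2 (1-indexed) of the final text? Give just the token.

Answer: petlv

Derivation:
Hunk 1: at line 1 remove [gvq,luu] add [kyrlc] -> 5 lines: dct petlv kyrlc fzr ynvyl
Hunk 2: at line 1 remove [kyrlc] add [uohy] -> 5 lines: dct petlv uohy fzr ynvyl
Hunk 3: at line 2 remove [uohy,fzr] add [tnyc] -> 4 lines: dct petlv tnyc ynvyl
Final line 2: petlv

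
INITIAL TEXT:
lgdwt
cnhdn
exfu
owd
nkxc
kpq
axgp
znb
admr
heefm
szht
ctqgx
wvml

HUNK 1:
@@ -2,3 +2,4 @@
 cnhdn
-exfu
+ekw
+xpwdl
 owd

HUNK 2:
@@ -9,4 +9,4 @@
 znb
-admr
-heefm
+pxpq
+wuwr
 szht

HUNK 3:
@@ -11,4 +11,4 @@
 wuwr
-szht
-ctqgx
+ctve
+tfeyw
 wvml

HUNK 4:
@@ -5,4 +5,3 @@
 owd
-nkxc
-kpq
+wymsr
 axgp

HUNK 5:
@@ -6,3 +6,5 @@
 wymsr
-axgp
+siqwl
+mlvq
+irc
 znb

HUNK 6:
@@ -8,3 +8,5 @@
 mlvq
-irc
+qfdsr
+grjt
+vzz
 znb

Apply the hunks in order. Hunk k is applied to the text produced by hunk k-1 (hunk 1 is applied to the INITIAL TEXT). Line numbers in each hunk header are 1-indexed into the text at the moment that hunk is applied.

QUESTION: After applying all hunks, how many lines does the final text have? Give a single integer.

Hunk 1: at line 2 remove [exfu] add [ekw,xpwdl] -> 14 lines: lgdwt cnhdn ekw xpwdl owd nkxc kpq axgp znb admr heefm szht ctqgx wvml
Hunk 2: at line 9 remove [admr,heefm] add [pxpq,wuwr] -> 14 lines: lgdwt cnhdn ekw xpwdl owd nkxc kpq axgp znb pxpq wuwr szht ctqgx wvml
Hunk 3: at line 11 remove [szht,ctqgx] add [ctve,tfeyw] -> 14 lines: lgdwt cnhdn ekw xpwdl owd nkxc kpq axgp znb pxpq wuwr ctve tfeyw wvml
Hunk 4: at line 5 remove [nkxc,kpq] add [wymsr] -> 13 lines: lgdwt cnhdn ekw xpwdl owd wymsr axgp znb pxpq wuwr ctve tfeyw wvml
Hunk 5: at line 6 remove [axgp] add [siqwl,mlvq,irc] -> 15 lines: lgdwt cnhdn ekw xpwdl owd wymsr siqwl mlvq irc znb pxpq wuwr ctve tfeyw wvml
Hunk 6: at line 8 remove [irc] add [qfdsr,grjt,vzz] -> 17 lines: lgdwt cnhdn ekw xpwdl owd wymsr siqwl mlvq qfdsr grjt vzz znb pxpq wuwr ctve tfeyw wvml
Final line count: 17

Answer: 17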